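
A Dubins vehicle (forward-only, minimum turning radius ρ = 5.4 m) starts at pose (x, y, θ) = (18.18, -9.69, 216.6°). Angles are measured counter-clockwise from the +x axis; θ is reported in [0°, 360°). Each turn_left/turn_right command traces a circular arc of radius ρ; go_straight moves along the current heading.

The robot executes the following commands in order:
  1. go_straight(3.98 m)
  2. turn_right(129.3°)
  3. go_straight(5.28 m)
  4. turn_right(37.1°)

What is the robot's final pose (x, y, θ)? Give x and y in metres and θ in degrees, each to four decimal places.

set_pose: (x, y, θ) = (18.1800, -9.6900, 216.6000°), ρ = 5.4
go_straight(3.98): x += 3.98·cos θ, y += 3.98·sin θ → (14.9848, -12.0630, 216.6000°)
turn_right(129.3°): centre at ρ to the right, rotate −129.3° → (6.3712, -7.4734, 87.3000°)
go_straight(5.28): x += 5.28·cos θ, y += 5.28·sin θ → (6.6199, -2.1992, 87.3000°)
turn_right(37.1°): centre at ρ to the right, rotate −37.1° → (7.8652, 1.0030, 50.2000°)

(7.8652, 1.0030, 50.2000°)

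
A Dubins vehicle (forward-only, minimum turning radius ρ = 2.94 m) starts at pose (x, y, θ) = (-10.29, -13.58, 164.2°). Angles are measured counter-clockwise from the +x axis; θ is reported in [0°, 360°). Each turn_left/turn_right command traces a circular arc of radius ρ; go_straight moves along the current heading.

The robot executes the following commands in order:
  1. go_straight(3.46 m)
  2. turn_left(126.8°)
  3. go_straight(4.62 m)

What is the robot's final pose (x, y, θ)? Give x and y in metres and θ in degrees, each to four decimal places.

set_pose: (x, y, θ) = (-10.2900, -13.5800, 164.2000°), ρ = 2.94
go_straight(3.46): x += 3.46·cos θ, y += 3.46·sin θ → (-13.6193, -12.6379, 164.2000°)
turn_left(126.8°): centre at ρ to the left, rotate +126.8° → (-17.1645, -16.5204, 291.0000°)
go_straight(4.62): x += 4.62·cos θ, y += 4.62·sin θ → (-15.5088, -20.8336, 291.0000°)

(-15.5088, -20.8336, 291.0000°)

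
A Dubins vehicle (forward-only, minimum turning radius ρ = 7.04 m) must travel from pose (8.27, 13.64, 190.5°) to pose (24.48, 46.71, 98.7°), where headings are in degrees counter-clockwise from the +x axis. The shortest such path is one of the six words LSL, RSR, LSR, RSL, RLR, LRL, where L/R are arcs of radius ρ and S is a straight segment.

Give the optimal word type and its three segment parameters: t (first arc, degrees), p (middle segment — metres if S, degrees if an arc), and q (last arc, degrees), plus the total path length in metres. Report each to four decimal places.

Let ψ = atan2(Δy, Δx) = atan2(33.07, 16.21) = 63.8872° be the start→goal bearing.
Normalize: d = |goal − start| / ρ = 36.829187/7.04 = 5.231419, α = (θ_start − ψ) mod 360° = 126.6128° = 2.209811 rad, β = (θ_goal − ψ) mod 360° = 34.8128° = 0.607598 rad.
Common terms: sin α = 0.802684, cos α = -0.596404, sin β = 0.570897, cos β = 0.821022, cos(α−β) = -0.031411, d² = 27.367740. Work in radians in the unit-radius frame; every candidate has L = ρ·(t + p + q).
LSL: p² = 2 + d² − 2cos(α−β) + 2d(sin α − sin β) = 31.855710; p = √p² = 5.644086; φ = atan2(cos β − cos α, d + sin α − sin β) = 0.253852 rad; t = (φ − α) mod 2π = 4.327227 rad, q = (β − φ) mod 2π = 0.353746 rad → L = 7.04·(4.327227 + 5.644086 + 0.353746) = 7.04·10.325059 = 72.688418 m
RSR: p² = 2 + d² − 2cos(α−β) + 2d(sin β − sin α) = 27.005414; p = √p² = 5.196673; φ = atan2(cos α − cos β, d − sin α + sin β) = -0.276257 rad; t = (α − φ) mod 2π = 2.486067 rad, q = (φ − β) mod 2π = 5.399330 rad → L = 7.04·(2.486067 + 5.196673 + 5.399330) = 7.04·13.082071 = 92.097779 m
LSR: p² = d² − 2 + 2cos(α−β) + 2d(sin α + sin β) = 39.676477; p = √p² = 6.298927; φ = atan2(−cos α − cos β, d + sin α + sin β) − atan2(−2, p) = 0.273453 rad; t = (φ − α) mod 2π = 4.346827 rad, q = (φ − β) mod 2π = 5.949040 rad → L = 7.04·(4.346827 + 6.298927 + 5.949040) = 7.04·16.594794 = 116.827347 m
RSL: p² = d² − 2 + 2cos(α−β) − 2d(sin α + sin β) = 10.933361; p = √p² = 3.306563; φ = atan2(cos α + cos β, d − sin α − sin β) − atan2(2, p) = -0.485826 rad; t = (α − φ) mod 2π = 2.695636 rad, q = (β − φ) mod 2π = 1.093424 rad → L = 7.04·(2.695636 + 3.306563 + 1.093424) = 7.04·7.095624 = 49.953190 m
RLR: c = (6 − d² + 2cos(α−β) + 2d(sin α − sin β))/8 = -2.375677, |c| > 1 → infeasible
LRL: c = (6 − d² + 2cos(α−β) − 2d(sin α − sin β))/8 = -2.981964, |c| > 1 → infeasible
Shortest: RSL with L = 49.953190 m ≈ 49.9532 m
Convert RSL to answer units (arcs ×180/π): t = 2.695636·180/π = 154.4486°, p = ρ·p = 7.04·3.306563 = 23.2782 m, q = 1.093424·180/π = 62.6486°, L = 49.9532 m.

RSL: t = 154.4486°, p = 23.2782 m, q = 62.6486°, L = 49.9532 m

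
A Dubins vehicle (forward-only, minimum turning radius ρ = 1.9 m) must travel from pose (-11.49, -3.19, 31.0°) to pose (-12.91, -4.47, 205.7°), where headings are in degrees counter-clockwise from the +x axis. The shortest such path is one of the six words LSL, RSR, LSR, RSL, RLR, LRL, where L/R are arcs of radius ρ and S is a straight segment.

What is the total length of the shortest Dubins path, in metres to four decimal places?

12.7447 m

Let ψ = atan2(Δy, Δx) = atan2(-1.28, -1.42) = -137.9682° be the start→goal bearing.
Normalize: d = |goal − start| / ρ = 1.911753/1.9 = 1.006186, α = (θ_start − ψ) mod 360° = 168.9682° = 2.949052 rad, β = (θ_goal − ψ) mod 360° = 343.6682° = 5.998142 rad.
Common terms: sin α = 0.191353, cos α = -0.981521, sin β = -0.281199, cos β = 0.959650, cos(α−β) = -0.995725, d² = 1.012410. Work in radians in the unit-radius frame; every candidate has L = ρ·(t + p + q).
LSL: p² = 2 + d² − 2cos(α−β) + 2d(sin α − sin β) = 5.954810; p = √p² = 2.440248; φ = atan2(cos β − cos α, d + sin α − sin β) = 0.919801 rad; t = (φ − α) mod 2π = 4.253934 rad, q = (β − φ) mod 2π = 5.078341 rad → L = 1.9·(4.253934 + 2.440248 + 5.078341) = 1.9·11.772523 = 22.367794 m
RSR: p² = 2 + d² − 2cos(α−β) + 2d(sin β − sin α) = 4.052909; p = √p² = 2.013184; φ = atan2(cos α − cos β, d − sin α + sin β) = -1.302520 rad; t = (α − φ) mod 2π = 4.251572 rad, q = (φ − β) mod 2π = 5.265708 rad → L = 1.9·(4.251572 + 2.013184 + 5.265708) = 1.9·11.530464 = 21.907882 m
LSR: p² = d² − 2 + 2cos(α−β) + 2d(sin α + sin β) = -3.159842 < 0 → infeasible
RSL: p² = d² − 2 + 2cos(α−β) − 2d(sin α + sin β) = -2.798237 < 0 → infeasible
RLR: c = (6 − d² + 2cos(α−β) + 2d(sin α − sin β))/8 = 0.493386; p = 2π − arccos c = 5.228368 rad; φ = atan2(cos α − cos β, d − sin α + sin β) = -1.302520 rad; t = (α − φ + p/2) mod 2π = 0.582571 rad, q = (α − β − t + p) mod 2π = 1.596707 rad → L = 1.9·(0.582571 + 5.228368 + 1.596707) = 1.9·7.407645 = 14.074526 m
LRL: c = (6 − d² + 2cos(α−β) − 2d(sin α − sin β))/8 = 0.255649; p = 2π − arccos c = 4.970908 rad; φ = atan2(cos β − cos α, d + sin α − sin β) = 0.919801 rad; t = (φ − α + p/2) mod 2π = 0.456203 rad, q = (β − α − t + p) mod 2π = 1.280610 rad → L = 1.9·(0.456203 + 4.970908 + 1.280610) = 1.9·6.707720 = 12.744669 m
Shortest: LRL with L = 12.744669 m ≈ 12.7447 m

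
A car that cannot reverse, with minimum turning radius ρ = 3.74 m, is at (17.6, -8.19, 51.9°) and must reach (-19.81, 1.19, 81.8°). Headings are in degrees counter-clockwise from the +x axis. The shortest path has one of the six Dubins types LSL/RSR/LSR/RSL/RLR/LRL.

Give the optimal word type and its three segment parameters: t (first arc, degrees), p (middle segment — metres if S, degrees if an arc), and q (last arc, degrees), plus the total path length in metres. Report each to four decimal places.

LSR: t = 129.8588°, p = 30.5499 m, q = 99.9588°, L = 45.5513 m

Let ψ = atan2(Δy, Δx) = atan2(9.38, -37.41) = 165.9241° be the start→goal bearing.
Normalize: d = |goal − start| / ρ = 38.568024/3.74 = 10.312306, α = (θ_start − ψ) mod 360° = 245.9759° = 4.293089 rad, β = (θ_goal − ψ) mod 360° = 275.8759° = 4.814942 rad.
Common terms: sin α = -0.913374, cos α = -0.407121, sin β = -0.994746, cos β = 0.102374, cos(α−β) = 0.866897, d² = 106.343654. Work in radians in the unit-radius frame; every candidate has L = ρ·(t + p + q).
LSL: p² = 2 + d² − 2cos(α−β) + 2d(sin α − sin β) = 108.288124; p = √p² = 10.406158; φ = atan2(cos β − cos α, d + sin α − sin β) = 0.048980 rad; t = (φ − α) mod 2π = 2.039077 rad, q = (β − φ) mod 2π = 4.765962 rad → L = 3.74·(2.039077 + 10.406158 + 4.765962) = 3.74·17.211197 = 64.369876 m
RSR: p² = 2 + d² − 2cos(α−β) + 2d(sin β − sin α) = 104.931598; p = √p² = 10.243613; φ = atan2(cos α − cos β, d − sin α + sin β) = -0.049758 rad; t = (α − φ) mod 2π = 4.342847 rad, q = (φ − β) mod 2π = 1.418485 rad → L = 3.74·(4.342847 + 10.243613 + 1.418485) = 3.74·16.004944 = 59.858492 m
LSR: p² = d² − 2 + 2cos(α−β) + 2d(sin α + sin β) = 66.723211; p = √p² = 8.168428; φ = atan2(−cos α − cos β, d + sin α + sin β) − atan2(−2, p) = 0.276367 rad; t = (φ − α) mod 2π = 2.266463 rad, q = (φ − β) mod 2π = 1.744610 rad → L = 3.74·(2.266463 + 8.168428 + 1.744610) = 3.74·12.179500 = 45.551331 m
RSL: p² = d² − 2 + 2cos(α−β) − 2d(sin α + sin β) = 145.431685; p = √p² = 12.059506; φ = atan2(cos α + cos β, d − sin α − sin β) − atan2(2, p) = -0.189281 rad; t = (α − φ) mod 2π = 4.482370 rad, q = (β − φ) mod 2π = 5.004223 rad → L = 3.74·(4.482370 + 12.059506 + 5.004223) = 3.74·21.546099 = 80.582410 m
RLR: c = (6 − d² + 2cos(α−β) + 2d(sin α − sin β))/8 = -12.116450, |c| > 1 → infeasible
LRL: c = (6 − d² + 2cos(α−β) − 2d(sin α − sin β))/8 = -12.536016, |c| > 1 → infeasible
Shortest: LSR with L = 45.551331 m ≈ 45.5513 m
Convert LSR to answer units (arcs ×180/π): t = 2.266463·180/π = 129.8588°, p = ρ·p = 3.74·8.168428 = 30.5499 m, q = 1.744610·180/π = 99.9588°, L = 45.5513 m.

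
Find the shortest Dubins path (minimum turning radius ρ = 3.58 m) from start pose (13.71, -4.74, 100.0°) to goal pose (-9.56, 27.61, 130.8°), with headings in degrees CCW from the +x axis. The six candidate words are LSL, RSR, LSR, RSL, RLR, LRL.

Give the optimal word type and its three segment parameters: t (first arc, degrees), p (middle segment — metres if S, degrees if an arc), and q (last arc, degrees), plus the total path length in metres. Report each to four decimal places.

LSL: t = 26.2425°, p = 37.9809 m, q = 4.5575°, L = 39.9053 m

Let ψ = atan2(Δy, Δx) = atan2(32.35, -23.27) = 125.7282° be the start→goal bearing.
Normalize: d = |goal − start| / ρ = 39.849911/3.58 = 11.131260, α = (θ_start − ψ) mod 360° = 334.2718° = 5.834143 rad, β = (θ_goal − ψ) mod 360° = 5.0718° = 0.088519 rad.
Common terms: sin α = -0.434103, cos α = 0.900863, sin β = 0.088404, cos β = 0.996085, cos(α−β) = 0.858960, d² = 123.904950. Work in radians in the unit-radius frame; every candidate has L = ρ·(t + p + q).
LSL: p² = 2 + d² − 2cos(α−β) + 2d(sin α − sin β) = 112.554718; p = √p² = 10.609181; φ = atan2(cos β − cos α, d + sin α − sin β) = 0.008975 rad; t = (φ − α) mod 2π = 0.458018 rad, q = (β − φ) mod 2π = 0.079544 rad → L = 3.58·(0.458018 + 10.609181 + 0.079544) = 3.58·11.146742 = 39.905337 m
RSR: p² = 2 + d² − 2cos(α−β) + 2d(sin β − sin α) = 135.819343; p = √p² = 11.654156; φ = atan2(cos α − cos β, d − sin α + sin β) = -0.008171 rad; t = (α − φ) mod 2π = 5.842314 rad, q = (φ − β) mod 2π = 6.186495 rad → L = 3.58·(5.842314 + 11.654156 + 6.186495) = 3.58·23.682965 = 84.785014 m
LSR: p² = d² − 2 + 2cos(α−β) + 2d(sin α + sin β) = 115.926738; p = √p² = 10.766928; φ = atan2(−cos α − cos β, d + sin α + sin β) − atan2(−2, p) = 0.009563 rad; t = (φ − α) mod 2π = 0.458605 rad, q = (φ − β) mod 2π = 6.204229 rad → L = 3.58·(0.458605 + 10.766928 + 6.204229) = 3.58·17.429762 = 62.398547 m
RSL: p² = d² − 2 + 2cos(α−β) − 2d(sin α + sin β) = 131.319002; p = √p² = 11.459450; φ = atan2(cos α + cos β, d − sin α − sin β) − atan2(2, p) = -0.008986 rad; t = (α − φ) mod 2π = 5.843129 rad, q = (β − φ) mod 2π = 0.097505 rad → L = 3.58·(5.843129 + 11.459450 + 0.097505) = 3.58·17.400084 = 62.292302 m
RLR: c = (6 − d² + 2cos(α−β) + 2d(sin α − sin β))/8 = -15.977418, |c| > 1 → infeasible
LRL: c = (6 − d² + 2cos(α−β) − 2d(sin α − sin β))/8 = -13.069340, |c| > 1 → infeasible
Shortest: LSL with L = 39.905337 m ≈ 39.9053 m
Convert LSL to answer units (arcs ×180/π): t = 0.458018·180/π = 26.2425°, p = ρ·p = 3.58·10.609181 = 37.9809 m, q = 0.079544·180/π = 4.5575°, L = 39.9053 m.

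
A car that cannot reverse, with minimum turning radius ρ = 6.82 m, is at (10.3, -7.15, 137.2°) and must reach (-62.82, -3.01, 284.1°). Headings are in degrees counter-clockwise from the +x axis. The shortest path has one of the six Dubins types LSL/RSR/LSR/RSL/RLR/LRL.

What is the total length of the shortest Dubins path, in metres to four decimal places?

Let ψ = atan2(Δy, Δx) = atan2(4.14, -73.12) = 176.7594° be the start→goal bearing.
Normalize: d = |goal − start| / ρ = 73.237108/6.82 = 10.738579, α = (θ_start − ψ) mod 360° = 320.4406° = 5.592743 rad, β = (θ_goal − ψ) mod 360° = 107.3406° = 1.873447 rad.
Common terms: sin α = -0.636878, cos α = 0.770965, sin β = 0.954550, cos β = -0.298051, cos(α−β) = -0.837719, d² = 115.317077. Work in radians in the unit-radius frame; every candidate has L = ρ·(t + p + q).
LSL: p² = 2 + d² − 2cos(α−β) + 2d(sin α − sin β) = 84.813165; p = √p² = 9.209406; φ = atan2(cos β − cos α, d + sin α − sin β) = -0.116341 rad; t = (φ − α) mod 2π = 0.574101 rad, q = (β − φ) mod 2π = 1.989788 rad → L = 6.82·(0.574101 + 9.209406 + 1.989788) = 6.82·11.773295 = 80.293872 m
RSR: p² = 2 + d² − 2cos(α−β) + 2d(sin β − sin α) = 153.171864; p = √p² = 12.376262; φ = atan2(cos α − cos β, d − sin α + sin β) = 0.086484 rad; t = (α − φ) mod 2π = 5.506259 rad, q = (φ − β) mod 2π = 4.496223 rad → L = 6.82·(5.506259 + 12.376262 + 4.496223) = 6.82·22.378744 = 152.623034 m
LSR: p² = d² − 2 + 2cos(α−β) + 2d(sin α + sin β) = 118.464328; p = √p² = 10.884132; φ = atan2(−cos α − cos β, d + sin α + sin β) − atan2(−2, p) = 0.138979 rad; t = (φ − α) mod 2π = 0.829421 rad, q = (φ − β) mod 2π = 4.548718 rad → L = 6.82·(0.829421 + 10.884132 + 4.548718) = 6.82·16.262271 = 110.908688 m
RSL: p² = d² − 2 + 2cos(α−β) − 2d(sin α + sin β) = 104.818950; p = √p² = 10.238113; φ = atan2(cos α + cos β, d − sin α − sin β) − atan2(2, p) = -0.147569 rad; t = (α − φ) mod 2π = 5.740312 rad, q = (β − φ) mod 2π = 2.021016 rad → L = 6.82·(5.740312 + 10.238113 + 2.021016) = 6.82·17.999440 = 122.756183 m
RLR: c = (6 − d² + 2cos(α−β) + 2d(sin α − sin β))/8 = -18.146483, |c| > 1 → infeasible
LRL: c = (6 − d² + 2cos(α−β) − 2d(sin α − sin β))/8 = -9.601646, |c| > 1 → infeasible
Shortest: LSL with L = 80.293872 m ≈ 80.2939 m

80.2939 m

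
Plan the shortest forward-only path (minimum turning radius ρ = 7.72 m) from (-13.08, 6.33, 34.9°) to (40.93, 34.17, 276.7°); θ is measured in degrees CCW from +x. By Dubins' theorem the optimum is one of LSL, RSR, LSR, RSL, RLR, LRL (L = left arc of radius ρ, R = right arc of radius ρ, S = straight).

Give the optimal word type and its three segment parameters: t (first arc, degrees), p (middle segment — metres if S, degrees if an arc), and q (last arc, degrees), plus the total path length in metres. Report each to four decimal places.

Let ψ = atan2(Δy, Δx) = atan2(27.84, 54.01) = 27.2693° be the start→goal bearing.
Normalize: d = |goal − start| / ρ = 60.763029/7.72 = 7.870859, α = (θ_start − ψ) mod 360° = 7.6307° = 0.133181 rad, β = (θ_goal − ψ) mod 360° = 249.4307° = 4.353387 rad.
Common terms: sin α = 0.132787, cos α = 0.991145, sin β = -0.936248, cos β = -0.351340, cos(α−β) = -0.472551, d² = 61.950416. Work in radians in the unit-radius frame; every candidate has L = ρ·(t + p + q).
LSL: p² = 2 + d² − 2cos(α−β) + 2d(sin α − sin β) = 81.723971; p = √p² = 9.040131; φ = atan2(cos β − cos α, d + sin α − sin β) = -0.149054 rad; t = (φ − α) mod 2π = 6.000950 rad, q = (β − φ) mod 2π = 4.502441 rad → L = 7.72·(6.000950 + 9.040131 + 4.502441) = 7.72·19.543523 = 150.875994 m
RSR: p² = 2 + d² − 2cos(α−β) + 2d(sin β − sin α) = 48.067064; p = √p² = 6.933042; φ = atan2(cos α − cos β, d − sin α + sin β) = 0.194867 rad; t = (α − φ) mod 2π = 6.221499 rad, q = (φ − β) mod 2π = 2.124665 rad → L = 7.72·(6.221499 + 6.933042 + 2.124665) = 7.72·15.279206 = 117.955470 m
LSR: p² = d² − 2 + 2cos(α−β) + 2d(sin α + sin β) = 46.357468; p = √p² = 6.808632; φ = atan2(−cos α − cos β, d + sin α + sin β) − atan2(−2, p) = 0.195425 rad; t = (φ − α) mod 2π = 0.062244 rad, q = (φ − β) mod 2π = 2.125224 rad → L = 7.72·(0.062244 + 6.808632 + 2.125224) = 7.72·8.996100 = 69.449892 m
RSL: p² = d² − 2 + 2cos(α−β) − 2d(sin α + sin β) = 71.653162; p = √p² = 8.464819; φ = atan2(cos α + cos β, d − sin α − sin β) − atan2(2, p) = -0.158392 rad; t = (α − φ) mod 2π = 0.291573 rad, q = (β − φ) mod 2π = 4.511779 rad → L = 7.72·(0.291573 + 8.464819 + 4.511779) = 7.72·13.268171 = 102.430278 m
RLR: c = (6 − d² + 2cos(α−β) + 2d(sin α − sin β))/8 = -5.008383, |c| > 1 → infeasible
LRL: c = (6 − d² + 2cos(α−β) − 2d(sin α − sin β))/8 = -9.215496, |c| > 1 → infeasible
Shortest: LSR with L = 69.449892 m ≈ 69.4499 m
Convert LSR to answer units (arcs ×180/π): t = 0.062244·180/π = 3.5663°, p = ρ·p = 7.72·6.808632 = 52.5626 m, q = 2.125224·180/π = 121.7663°, L = 69.4499 m.

LSR: t = 3.5663°, p = 52.5626 m, q = 121.7663°, L = 69.4499 m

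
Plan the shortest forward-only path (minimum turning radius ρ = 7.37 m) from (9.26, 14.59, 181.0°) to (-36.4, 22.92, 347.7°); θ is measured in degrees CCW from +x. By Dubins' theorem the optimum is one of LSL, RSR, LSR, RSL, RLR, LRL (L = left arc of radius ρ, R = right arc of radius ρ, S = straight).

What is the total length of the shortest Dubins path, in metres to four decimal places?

Let ψ = atan2(Δy, Δx) = atan2(8.33, -45.66) = 169.6609° be the start→goal bearing.
Normalize: d = |goal − start| / ρ = 46.413624/7.37 = 6.297642, α = (θ_start − ψ) mod 360° = 11.3391° = 0.197904 rad, β = (θ_goal − ψ) mod 360° = 178.0391° = 3.107368 rad.
Common terms: sin α = 0.196615, cos α = 0.980481, sin β = 0.034218, cos β = -0.999414, cos(α−β) = -0.973179, d² = 39.660299. Work in radians in the unit-radius frame; every candidate has L = ρ·(t + p + q).
LSL: p² = 2 + d² − 2cos(α−β) + 2d(sin α − sin β) = 45.652092; p = √p² = 6.756633; φ = atan2(cos β − cos α, d + sin α − sin β) = -0.297394 rad; t = (φ − α) mod 2π = 5.787887 rad, q = (β − φ) mod 2π = 3.404762 rad → L = 7.37·(5.787887 + 6.756633 + 3.404762) = 7.37·15.949282 = 117.546211 m
RSR: p² = 2 + d² − 2cos(α−β) + 2d(sin β − sin α) = 41.561221; p = √p² = 6.446799; φ = atan2(cos α − cos β, d − sin α + sin β) = 0.312158 rad; t = (α − φ) mod 2π = 6.168932 rad, q = (φ − β) mod 2π = 3.487975 rad → L = 7.37·(6.168932 + 6.446799 + 3.487975) = 7.37·16.103706 = 118.684314 m
LSR: p² = d² − 2 + 2cos(α−β) + 2d(sin α + sin β) = 38.621346; p = √p² = 6.214607; φ = atan2(−cos α − cos β, d + sin α + sin β) − atan2(−2, p) = 0.314255 rad; t = (φ − α) mod 2π = 0.116351 rad, q = (φ − β) mod 2π = 3.490073 rad → L = 7.37·(0.116351 + 6.214607 + 3.490073) = 7.37·9.821031 = 72.381000 m
RSL: p² = d² − 2 + 2cos(α−β) − 2d(sin α + sin β) = 32.806537; p = √p² = 5.727699; φ = atan2(cos α + cos β, d − sin α − sin β) − atan2(2, p) = -0.339065 rad; t = (α − φ) mod 2π = 0.536969 rad, q = (β − φ) mod 2π = 3.446433 rad → L = 7.37·(0.536969 + 5.727699 + 3.446433) = 7.37·9.711102 = 71.570821 m
RLR: c = (6 − d² + 2cos(α−β) + 2d(sin α − sin β))/8 = -4.195153, |c| > 1 → infeasible
LRL: c = (6 − d² + 2cos(α−β) − 2d(sin α − sin β))/8 = -4.706512, |c| > 1 → infeasible
Shortest: RSL with L = 71.570821 m ≈ 71.5708 m

71.5708 m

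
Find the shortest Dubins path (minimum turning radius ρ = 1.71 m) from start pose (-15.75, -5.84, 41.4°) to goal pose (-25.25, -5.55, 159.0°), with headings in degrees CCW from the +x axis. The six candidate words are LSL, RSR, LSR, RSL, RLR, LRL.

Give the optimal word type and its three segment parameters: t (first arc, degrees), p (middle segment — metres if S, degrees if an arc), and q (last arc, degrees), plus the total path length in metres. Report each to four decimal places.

LSR: t = 160.2276°, p = 6.9878 m, q = 42.6276°, L = 13.0420 m

Let ψ = atan2(Δy, Δx) = atan2(0.29, -9.50) = 178.2515° be the start→goal bearing.
Normalize: d = |goal − start| / ρ = 9.504425/1.71 = 5.558143, α = (θ_start − ψ) mod 360° = 223.1485° = 3.894676 rad, β = (θ_goal − ψ) mod 360° = 340.7485° = 5.947183 rad.
Common terms: sin α = -0.683891, cos α = -0.729584, sin β = -0.329716, cos β = 0.944080, cos(α−β) = -0.463296, d² = 30.892959. Work in radians in the unit-radius frame; every candidate has L = ρ·(t + p + q).
LSL: p² = 2 + d² − 2cos(α−β) + 2d(sin α − sin β) = 29.882430; p = √p² = 5.466482; φ = atan2(cos β − cos α, d + sin α − sin β) = 0.311166 rad; t = (φ − α) mod 2π = 2.699675 rad, q = (β − φ) mod 2π = 5.636017 rad → L = 1.71·(2.699675 + 5.466482 + 5.636017) = 1.71·13.802175 = 23.601719 m
RSR: p² = 2 + d² − 2cos(α−β) + 2d(sin β − sin α) = 37.756671; p = √p² = 6.144646; φ = atan2(cos α − cos β, d − sin α + sin β) = -0.275863 rad; t = (α − φ) mod 2π = 4.170539 rad, q = (φ − β) mod 2π = 0.060139 rad → L = 1.71·(4.170539 + 6.144646 + 0.060139) = 1.71·10.375324 = 17.741804 m
LSR: p² = d² − 2 + 2cos(α−β) + 2d(sin α + sin β) = 16.698820; p = √p² = 4.086419; φ = atan2(−cos α − cos β, d + sin α + sin β) − atan2(−2, p) = 0.407989 rad; t = (φ − α) mod 2π = 2.796498 rad, q = (φ − β) mod 2π = 0.743991 rad → L = 1.71·(2.796498 + 4.086419 + 0.743991) = 1.71·7.626909 = 13.042014 m
RSL: p² = d² − 2 + 2cos(α−β) − 2d(sin α + sin β) = 39.233913; p = √p² = 6.263698; φ = atan2(cos α + cos β, d − sin α − sin β) − atan2(2, p) = -0.276440 rad; t = (α − φ) mod 2π = 4.171116 rad, q = (β − φ) mod 2π = 6.223623 rad → L = 1.71·(4.171116 + 6.263698 + 6.223623) = 1.71·16.658438 = 28.485928 m
RLR: c = (6 − d² + 2cos(α−β) + 2d(sin α − sin β))/8 = -3.719584, |c| > 1 → infeasible
LRL: c = (6 − d² + 2cos(α−β) − 2d(sin α − sin β))/8 = -2.735304, |c| > 1 → infeasible
Shortest: LSR with L = 13.042014 m ≈ 13.0420 m
Convert LSR to answer units (arcs ×180/π): t = 2.796498·180/π = 160.2276°, p = ρ·p = 1.71·4.086419 = 6.9878 m, q = 0.743991·180/π = 42.6276°, L = 13.0420 m.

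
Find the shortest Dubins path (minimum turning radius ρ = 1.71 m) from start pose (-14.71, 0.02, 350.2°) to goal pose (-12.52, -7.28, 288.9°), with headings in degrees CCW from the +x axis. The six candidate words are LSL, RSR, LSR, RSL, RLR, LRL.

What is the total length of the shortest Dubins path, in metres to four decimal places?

Let ψ = atan2(Δy, Δx) = atan2(-7.30, 2.19) = -73.3008° be the start→goal bearing.
Normalize: d = |goal − start| / ρ = 7.621424/1.71 = 4.456973, α = (θ_start − ψ) mod 360° = 63.5008° = 1.108297 rad, β = (θ_goal − ψ) mod 360° = 2.2008° = 0.038410 rad.
Common terms: sin α = 0.894940, cos α = 0.446186, sin β = 0.038401, cos β = 0.999262, cos(α−β) = 0.480223, d² = 19.864608. Work in radians in the unit-radius frame; every candidate has L = ρ·(t + p + q).
LSL: p² = 2 + d² − 2cos(α−β) + 2d(sin α − sin β) = 28.539306; p = √p² = 5.342219; φ = atan2(cos β − cos α, d + sin α − sin β) = 0.103715 rad; t = (φ − α) mod 2π = 5.278603 rad, q = (β − φ) mod 2π = 6.217881 rad → L = 1.71·(5.278603 + 5.342219 + 6.217881) = 1.71·16.838703 = 28.794182 m
RSR: p² = 2 + d² − 2cos(α−β) + 2d(sin β − sin α) = 13.269016; p = √p² = 3.642666; φ = atan2(cos α − cos β, d − sin α + sin β) = -0.152422 rad; t = (α − φ) mod 2π = 1.260720 rad, q = (φ − β) mod 2π = 6.092353 rad → L = 1.71·(1.260720 + 3.642666 + 6.092353) = 1.71·10.995738 = 18.802712 m
LSR: p² = d² − 2 + 2cos(α−β) + 2d(sin α + sin β) = 27.144808; p = √p² = 5.210068; φ = atan2(−cos α − cos β, d + sin α + sin β) − atan2(−2, p) = 0.104533 rad; t = (φ − α) mod 2π = 5.279421 rad, q = (φ − β) mod 2π = 0.066123 rad → L = 1.71·(5.279421 + 5.210068 + 0.066123) = 1.71·10.555612 = 18.050097 m
RSL: p² = d² − 2 + 2cos(α−β) − 2d(sin α + sin β) = 10.505302; p = √p² = 3.241188; φ = atan2(cos α + cos β, d − sin α − sin β) − atan2(2, p) = -0.163586 rad; t = (α − φ) mod 2π = 1.271883 rad, q = (β − φ) mod 2π = 0.201996 rad → L = 1.71·(1.271883 + 3.241188 + 0.201996) = 1.71·4.715068 = 8.062766 m
RLR: c = (6 − d² + 2cos(α−β) + 2d(sin α − sin β))/8 = -0.658627; p = 2π − arccos c = 3.993396 rad; φ = atan2(cos α − cos β, d − sin α + sin β) = -0.152422 rad; t = (α − φ + p/2) mod 2π = 3.257418 rad, q = (α − β − t + p) mod 2π = 1.805865 rad → L = 1.71·(3.257418 + 3.993396 + 1.805865) = 1.71·9.056679 = 15.486922 m
LRL: c = (6 − d² + 2cos(α−β) − 2d(sin α − sin β))/8 = -2.567413, |c| > 1 → infeasible
Shortest: RSL with L = 8.062766 m ≈ 8.0628 m

8.0628 m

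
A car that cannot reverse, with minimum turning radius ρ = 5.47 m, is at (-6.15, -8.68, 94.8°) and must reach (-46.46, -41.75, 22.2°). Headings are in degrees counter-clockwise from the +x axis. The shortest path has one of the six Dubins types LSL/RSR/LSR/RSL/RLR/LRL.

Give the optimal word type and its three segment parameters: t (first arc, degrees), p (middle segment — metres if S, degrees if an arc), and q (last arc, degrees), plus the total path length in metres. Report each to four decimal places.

Let ψ = atan2(Δy, Δx) = atan2(-33.07, -40.31) = -140.6348° be the start→goal bearing.
Normalize: d = |goal − start| / ρ = 52.139438/5.47 = 9.531890, α = (θ_start − ψ) mod 360° = 235.4348° = 4.109113 rad, β = (θ_goal − ψ) mod 360° = 162.8348° = 2.842004 rad.
Common terms: sin α = -0.823481, cos α = -0.567343, sin β = 0.295127, cos β = -0.955458, cos(α−β) = 0.299041, d² = 90.856926. Work in radians in the unit-radius frame; every candidate has L = ρ·(t + p + q).
LSL: p² = 2 + d² − 2cos(α−β) + 2d(sin α − sin β) = 70.933934; p = √p² = 8.422229; φ = atan2(cos β − cos α, d + sin α − sin β) = -0.046098 rad; t = (φ − α) mod 2π = 2.127974 rad, q = (β − φ) mod 2π = 2.888102 rad → L = 5.47·(2.127974 + 8.422229 + 2.888102) = 5.47·13.438305 = 73.507527 m
RSR: p² = 2 + d² − 2cos(α−β) + 2d(sin β − sin α) = 113.583756; p = √p² = 10.657568; φ = atan2(cos α − cos β, d − sin α + sin β) = 0.036425 rad; t = (α − φ) mod 2π = 4.072688 rad, q = (φ − β) mod 2π = 3.477606 rad → L = 5.47·(4.072688 + 10.657568 + 3.477606) = 5.47·18.207862 = 99.597007 m
LSR: p² = d² − 2 + 2cos(α−β) + 2d(sin α + sin β) = 79.382585; p = √p² = 8.909691; φ = atan2(−cos α − cos β, d + sin α + sin β) − atan2(−2, p) = 0.388362 rad; t = (φ − α) mod 2π = 2.562435 rad, q = (φ − β) mod 2π = 3.829544 rad → L = 5.47·(2.562435 + 8.909691 + 3.829544) = 5.47·15.301669 = 83.700132 m
RSL: p² = d² − 2 + 2cos(α−β) − 2d(sin α + sin β) = 99.527430; p = √p² = 9.976344; φ = atan2(cos α + cos β, d − sin α − sin β) − atan2(2, p) = -0.348079 rad; t = (α − φ) mod 2π = 4.457192 rad, q = (β − φ) mod 2π = 3.190083 rad → L = 5.47·(4.457192 + 9.976344 + 3.190083) = 5.47·17.623619 = 96.401195 m
RLR: c = (6 − d² + 2cos(α−β) + 2d(sin α − sin β))/8 = -13.197969, |c| > 1 → infeasible
LRL: c = (6 − d² + 2cos(α−β) − 2d(sin α − sin β))/8 = -7.866742, |c| > 1 → infeasible
Shortest: LSL with L = 73.507527 m ≈ 73.5075 m
Convert LSL to answer units (arcs ×180/π): t = 2.127974·180/π = 121.9239°, p = ρ·p = 5.47·8.422229 = 46.0696 m, q = 2.888102·180/π = 165.4761°, L = 73.5075 m.

LSL: t = 121.9239°, p = 46.0696 m, q = 165.4761°, L = 73.5075 m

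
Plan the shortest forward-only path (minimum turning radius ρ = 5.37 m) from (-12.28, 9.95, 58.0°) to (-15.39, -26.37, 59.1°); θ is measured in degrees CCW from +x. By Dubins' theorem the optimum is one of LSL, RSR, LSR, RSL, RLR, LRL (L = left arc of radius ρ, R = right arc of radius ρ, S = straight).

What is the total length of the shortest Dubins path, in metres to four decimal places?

Let ψ = atan2(Δy, Δx) = atan2(-36.32, -3.11) = -94.8942° be the start→goal bearing.
Normalize: d = |goal − start| / ρ = 36.452908/5.37 = 6.788251, α = (θ_start − ψ) mod 360° = 152.8942° = 2.668507 rad, β = (θ_goal − ψ) mod 360° = 153.9942° = 2.687705 rad.
Common terms: sin α = 0.455635, cos α = -0.890166, sin β = 0.438463, cos β = -0.898749, cos(α−β) = 0.999816, d² = 46.080352. Work in radians in the unit-radius frame; every candidate has L = ρ·(t + p + q).
LSL: p² = 2 + d² − 2cos(α−β) + 2d(sin α − sin β) = 46.313868; p = √p² = 6.805429; φ = atan2(cos β − cos α, d + sin α − sin β) = -0.001261 rad; t = (φ − α) mod 2π = 3.613417 rad, q = (β − φ) mod 2π = 2.688967 rad → L = 5.37·(3.613417 + 6.805429 + 2.688967) = 5.37·13.107813 = 70.388957 m
RSR: p² = 2 + d² − 2cos(α−β) + 2d(sin β − sin α) = 45.847573; p = √p² = 6.771084; φ = atan2(cos α − cos β, d − sin α + sin β) = 0.001268 rad; t = (α − φ) mod 2π = 2.667239 rad, q = (φ − β) mod 2π = 3.596748 rad → L = 5.37·(2.667239 + 6.771084 + 3.596748) = 5.37·13.035070 = 69.998327 m
LSR: p² = d² − 2 + 2cos(α−β) + 2d(sin α + sin β) = 58.218708; p = √p² = 7.630118; φ = atan2(−cos α − cos β, d + sin α + sin β) − atan2(−2, p) = 0.485135 rad; t = (φ − α) mod 2π = 4.099814 rad, q = (φ − β) mod 2π = 4.080615 rad → L = 5.37·(4.099814 + 7.630118 + 4.080615) = 5.37·15.810548 = 84.902643 m
RSL: p² = d² − 2 + 2cos(α−β) − 2d(sin α + sin β) = 33.941259; p = √p² = 5.825913; φ = atan2(cos α + cos β, d − sin α − sin β) − atan2(2, p) = -0.625359 rad; t = (α − φ) mod 2π = 3.293866 rad, q = (β − φ) mod 2π = 3.313064 rad → L = 5.37·(3.293866 + 5.825913 + 3.313064) = 5.37·12.432843 = 66.764366 m
RLR: c = (6 − d² + 2cos(α−β) + 2d(sin α − sin β))/8 = -4.730947, |c| > 1 → infeasible
LRL: c = (6 − d² + 2cos(α−β) − 2d(sin α − sin β))/8 = -4.789234, |c| > 1 → infeasible
Shortest: RSL with L = 66.764366 m ≈ 66.7644 m

66.7644 m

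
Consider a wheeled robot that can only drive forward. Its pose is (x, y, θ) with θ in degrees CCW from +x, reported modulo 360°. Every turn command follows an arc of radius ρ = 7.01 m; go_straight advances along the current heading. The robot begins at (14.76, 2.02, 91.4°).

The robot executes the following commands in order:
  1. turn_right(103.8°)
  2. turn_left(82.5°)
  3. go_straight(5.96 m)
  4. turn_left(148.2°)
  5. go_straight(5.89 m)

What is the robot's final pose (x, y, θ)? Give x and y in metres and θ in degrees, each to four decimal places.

(17.8402, 23.3391, 218.3000°)

set_pose: (x, y, θ) = (14.7600, 2.0200, 91.4000°), ρ = 7.01
turn_right(103.8°): centre at ρ to the right, rotate −103.8° → (23.2732, 9.0377, -12.4000° ≡ 347.6000°)
turn_left(82.5°): centre at ρ to the left, rotate +82.5° → (31.3699, 13.4982, 430.1000° ≡ 70.1000°)
go_straight(5.96): x += 5.96·cos θ, y += 5.96·sin θ → (33.3986, 19.1023, 70.1000°)
turn_left(148.2°): centre at ρ to the left, rotate +148.2° → (22.4625, 26.9896, 218.3000°)
go_straight(5.89): x += 5.89·cos θ, y += 5.89·sin θ → (17.8402, 23.3391, 218.3000°)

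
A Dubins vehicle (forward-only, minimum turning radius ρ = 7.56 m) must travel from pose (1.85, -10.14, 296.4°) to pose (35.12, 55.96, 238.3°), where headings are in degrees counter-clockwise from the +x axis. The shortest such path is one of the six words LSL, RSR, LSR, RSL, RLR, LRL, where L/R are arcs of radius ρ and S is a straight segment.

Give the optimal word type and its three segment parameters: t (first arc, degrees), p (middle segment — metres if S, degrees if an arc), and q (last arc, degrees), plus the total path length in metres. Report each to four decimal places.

Let ψ = atan2(Δy, Δx) = atan2(66.10, 33.27) = 63.2826° be the start→goal bearing.
Normalize: d = |goal − start| / ρ = 74.000695/7.56 = 9.788452, α = (θ_start − ψ) mod 360° = 233.1174° = 4.068666 rad, β = (θ_goal − ψ) mod 360° = 175.0174° = 3.054630 rad.
Common terms: sin α = -0.799867, cos α = -0.600177, sin β = 0.086853, cos β = -0.996221, cos(α−β) = 0.528438, d² = 95.813788. Work in radians in the unit-radius frame; every candidate has L = ρ·(t + p + q).
LSL: p² = 2 + d² − 2cos(α−β) + 2d(sin α − sin β) = 79.397677; p = √p² = 8.910537; φ = atan2(cos β − cos α, d + sin α − sin β) = -0.044461 rad; t = (φ − α) mod 2π = 2.170058 rad, q = (β − φ) mod 2π = 3.099091 rad → L = 7.56·(2.170058 + 8.910537 + 3.099091) = 7.56·14.179686 = 107.198429 m
RSR: p² = 2 + d² − 2cos(α−β) + 2d(sin β − sin α) = 114.116146; p = √p² = 10.682516; φ = atan2(cos α − cos β, d − sin α + sin β) = 0.037083 rad; t = (α − φ) mod 2π = 4.031584 rad, q = (φ − β) mod 2π = 3.265638 rad → L = 7.56·(4.031584 + 10.682516 + 3.265638) = 7.56·17.979737 = 135.926815 m
LSR: p² = d² − 2 + 2cos(α−β) + 2d(sin α + sin β) = 80.912060; p = √p² = 8.995113; φ = atan2(−cos α − cos β, d + sin α + sin β) − atan2(−2, p) = 0.392906 rad; t = (φ − α) mod 2π = 2.607425 rad, q = (φ − β) mod 2π = 3.621461 rad → L = 7.56·(2.607425 + 8.995113 + 3.621461) = 7.56·15.223999 = 115.093434 m
RSL: p² = d² − 2 + 2cos(α−β) − 2d(sin α + sin β) = 108.829269; p = √p² = 10.432127; φ = atan2(cos α + cos β, d − sin α − sin β) − atan2(2, p) = -0.340279 rad; t = (α − φ) mod 2π = 4.408945 rad, q = (β − φ) mod 2π = 3.394909 rad → L = 7.56·(4.408945 + 10.432127 + 3.394909) = 7.56·18.235981 = 137.864014 m
RLR: c = (6 − d² + 2cos(α−β) + 2d(sin α − sin β))/8 = -13.264518, |c| > 1 → infeasible
LRL: c = (6 − d² + 2cos(α−β) − 2d(sin α − sin β))/8 = -8.924710, |c| > 1 → infeasible
Shortest: LSL with L = 107.198429 m ≈ 107.1984 m
Convert LSL to answer units (arcs ×180/π): t = 2.170058·180/π = 124.3351°, p = ρ·p = 7.56·8.910537 = 67.3637 m, q = 3.099091·180/π = 177.5649°, L = 107.1984 m.

LSL: t = 124.3351°, p = 67.3637 m, q = 177.5649°, L = 107.1984 m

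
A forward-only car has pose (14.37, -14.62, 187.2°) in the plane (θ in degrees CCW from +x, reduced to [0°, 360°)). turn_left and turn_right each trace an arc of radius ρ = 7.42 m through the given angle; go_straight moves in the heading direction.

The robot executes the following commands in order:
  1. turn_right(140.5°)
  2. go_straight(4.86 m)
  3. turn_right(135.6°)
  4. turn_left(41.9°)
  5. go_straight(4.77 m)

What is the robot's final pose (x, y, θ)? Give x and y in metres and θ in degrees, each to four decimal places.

(29.4369, -11.9856, 313.0000°)

set_pose: (x, y, θ) = (14.3700, -14.6200, 187.2000°), ρ = 7.42
turn_right(140.5°): centre at ρ to the right, rotate −140.5° → (8.0400, -2.1697, 46.7000°)
go_straight(4.86): x += 4.86·cos θ, y += 4.86·sin θ → (11.3730, 1.3672, 46.7000°)
turn_right(135.6°): centre at ρ to the right, rotate −135.6° → (24.1917, -3.5791, -88.9000° ≡ 271.1000°)
turn_left(41.9°): centre at ρ to the left, rotate +41.9° → (26.1837, -8.4971, 313.0000°)
go_straight(4.77): x += 4.77·cos θ, y += 4.77·sin θ → (29.4369, -11.9856, 313.0000°)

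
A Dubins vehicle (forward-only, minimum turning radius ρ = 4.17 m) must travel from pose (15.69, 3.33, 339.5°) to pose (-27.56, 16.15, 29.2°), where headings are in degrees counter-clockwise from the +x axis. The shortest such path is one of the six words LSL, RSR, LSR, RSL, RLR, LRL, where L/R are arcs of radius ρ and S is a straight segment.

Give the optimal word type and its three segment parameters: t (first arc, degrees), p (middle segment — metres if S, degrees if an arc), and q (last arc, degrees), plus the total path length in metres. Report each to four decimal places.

Let ψ = atan2(Δy, Δx) = atan2(12.82, -43.25) = 163.4893° be the start→goal bearing.
Normalize: d = |goal − start| / ρ = 45.110031/4.17 = 10.817753, α = (θ_start − ψ) mod 360° = 176.0107° = 3.071966 rad, β = (θ_goal − ψ) mod 360° = 225.7107° = 3.939394 rad.
Common terms: sin α = 0.069571, cos α = -0.997577, sin β = -0.715823, cos β = -0.698282, cos(α−β) = 0.646790, d² = 117.023785. Work in radians in the unit-radius frame; every candidate has L = ρ·(t + p + q).
LSL: p² = 2 + d² − 2cos(α−β) + 2d(sin α − sin β) = 134.722591; p = √p² = 11.607006; φ = atan2(cos β − cos α, d + sin α − sin β) = 0.025789 rad; t = (φ − α) mod 2π = 3.237008 rad, q = (β − φ) mod 2π = 3.913606 rad → L = 4.17·(3.237008 + 11.607006 + 3.913606) = 4.17·18.757620 = 78.219276 m
RSR: p² = 2 + d² − 2cos(α−β) + 2d(sin β − sin α) = 100.737821; p = √p² = 10.036823; φ = atan2(cos α − cos β, d − sin α + sin β) = -0.029824 rad; t = (α − φ) mod 2π = 3.101790 rad, q = (φ − β) mod 2π = 2.313967 rad → L = 4.17·(3.101790 + 10.036823 + 2.313967) = 4.17·15.452580 = 64.437258 m
LSR: p² = d² − 2 + 2cos(α−β) + 2d(sin α + sin β) = 102.335370; p = √p² = 10.116095; φ = atan2(−cos α − cos β, d + sin α + sin β) − atan2(−2, p) = 0.360395 rad; t = (φ − α) mod 2π = 3.571614 rad, q = (φ − β) mod 2π = 2.704185 rad → L = 4.17·(3.571614 + 10.116095 + 2.704185) = 4.17·16.391894 = 68.354198 m
RSL: p² = d² − 2 + 2cos(α−β) − 2d(sin α + sin β) = 130.299360; p = √p² = 11.414874; φ = atan2(cos α + cos β, d − sin α − sin β) − atan2(2, p) = -0.320313 rad; t = (α − φ) mod 2π = 3.392279 rad, q = (β − φ) mod 2π = 4.259708 rad → L = 4.17·(3.392279 + 11.414874 + 4.259708) = 4.17·19.066861 = 79.508812 m
RLR: c = (6 − d² + 2cos(α−β) + 2d(sin α − sin β))/8 = -11.592228, |c| > 1 → infeasible
LRL: c = (6 − d² + 2cos(α−β) − 2d(sin α − sin β))/8 = -15.840324, |c| > 1 → infeasible
Shortest: RSR with L = 64.437258 m ≈ 64.4373 m
Convert RSR to answer units (arcs ×180/π): t = 3.101790·180/π = 177.7195°, p = ρ·p = 4.17·10.036823 = 41.8536 m, q = 2.313967·180/π = 132.5805°, L = 64.4373 m.

RSR: t = 177.7195°, p = 41.8536 m, q = 132.5805°, L = 64.4373 m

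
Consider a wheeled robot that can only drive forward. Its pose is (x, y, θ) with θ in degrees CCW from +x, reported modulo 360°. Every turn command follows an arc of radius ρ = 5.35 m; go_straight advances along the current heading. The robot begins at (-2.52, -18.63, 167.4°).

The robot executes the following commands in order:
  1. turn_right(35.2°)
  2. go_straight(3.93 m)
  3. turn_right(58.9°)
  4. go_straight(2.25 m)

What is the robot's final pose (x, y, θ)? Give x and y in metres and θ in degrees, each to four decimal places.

(-8.4706, -6.8050, 73.3000°)

set_pose: (x, y, θ) = (-2.5200, -18.6300, 167.4000°), ρ = 5.35
turn_right(35.2°): centre at ρ to the right, rotate −35.2° → (-5.3162, -17.0026, 132.2000°)
go_straight(3.93): x += 3.93·cos θ, y += 3.93·sin θ → (-7.9561, -14.0912, 132.2000°)
turn_right(58.9°): centre at ρ to the right, rotate −58.9° → (-9.1171, -8.9601, 73.3000°)
go_straight(2.25): x += 2.25·cos θ, y += 2.25·sin θ → (-8.4706, -6.8050, 73.3000°)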